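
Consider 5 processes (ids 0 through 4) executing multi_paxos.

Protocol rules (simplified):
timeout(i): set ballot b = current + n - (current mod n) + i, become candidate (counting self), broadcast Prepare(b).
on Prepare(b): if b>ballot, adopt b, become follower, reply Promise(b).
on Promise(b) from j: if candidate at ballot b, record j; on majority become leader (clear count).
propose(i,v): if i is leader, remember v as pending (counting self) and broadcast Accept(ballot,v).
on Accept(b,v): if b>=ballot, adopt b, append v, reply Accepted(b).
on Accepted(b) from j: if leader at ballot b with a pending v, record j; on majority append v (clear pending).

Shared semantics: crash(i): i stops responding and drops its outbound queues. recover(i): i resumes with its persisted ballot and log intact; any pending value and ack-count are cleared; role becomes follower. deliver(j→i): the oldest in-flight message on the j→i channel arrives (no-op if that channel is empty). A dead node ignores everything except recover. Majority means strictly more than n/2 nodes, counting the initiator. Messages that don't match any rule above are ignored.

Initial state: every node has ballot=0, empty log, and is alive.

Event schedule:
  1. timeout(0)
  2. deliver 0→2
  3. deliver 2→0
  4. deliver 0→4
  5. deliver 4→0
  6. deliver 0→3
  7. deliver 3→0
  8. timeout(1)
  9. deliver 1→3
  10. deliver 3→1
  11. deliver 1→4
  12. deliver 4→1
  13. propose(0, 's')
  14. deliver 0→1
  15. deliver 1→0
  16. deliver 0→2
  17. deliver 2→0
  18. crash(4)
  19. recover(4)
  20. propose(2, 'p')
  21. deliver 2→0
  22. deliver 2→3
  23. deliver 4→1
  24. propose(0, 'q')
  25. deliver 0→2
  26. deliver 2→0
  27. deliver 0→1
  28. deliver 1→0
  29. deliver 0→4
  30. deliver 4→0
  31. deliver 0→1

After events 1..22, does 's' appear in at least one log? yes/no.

yes

after 1 — timeout(0): n0:cand/b5/[-]
after 2 — deliver 0→2: n2:foll/b5/[-]
after 3 — deliver 2→0: ·
after 4 — deliver 0→4: n4:foll/b5/[-]
after 5 — deliver 4→0: n0:lead/b5/[-]
after 6 — deliver 0→3: n3:foll/b5/[-]
after 7 — deliver 3→0: ·
after 8 — timeout(1): n1:cand/b6/[-]
after 9 — deliver 1→3: n3:foll/b6/[-]
after 10 — deliver 3→1: ·
after 11 — deliver 1→4: n4:foll/b6/[-]
after 12 — deliver 4→1: n1:lead/b6/[-]
after 13 — propose(0,'s'): ·
after 14 — deliver 0→1: ·
after 15 — deliver 1→0: n0:foll/b6/[-]
after 16 — deliver 0→2: n2:foll/b5/[s]
after 17 — deliver 2→0: ·
after 18 — crash(4): n4:✗foll/b6/[-]
after 19 — recover(4): n4:foll/b6/[-]
after 20 — propose(2,'p'): ·
after 21 — deliver 2→0: ·
after 22 — deliver 2→3: ·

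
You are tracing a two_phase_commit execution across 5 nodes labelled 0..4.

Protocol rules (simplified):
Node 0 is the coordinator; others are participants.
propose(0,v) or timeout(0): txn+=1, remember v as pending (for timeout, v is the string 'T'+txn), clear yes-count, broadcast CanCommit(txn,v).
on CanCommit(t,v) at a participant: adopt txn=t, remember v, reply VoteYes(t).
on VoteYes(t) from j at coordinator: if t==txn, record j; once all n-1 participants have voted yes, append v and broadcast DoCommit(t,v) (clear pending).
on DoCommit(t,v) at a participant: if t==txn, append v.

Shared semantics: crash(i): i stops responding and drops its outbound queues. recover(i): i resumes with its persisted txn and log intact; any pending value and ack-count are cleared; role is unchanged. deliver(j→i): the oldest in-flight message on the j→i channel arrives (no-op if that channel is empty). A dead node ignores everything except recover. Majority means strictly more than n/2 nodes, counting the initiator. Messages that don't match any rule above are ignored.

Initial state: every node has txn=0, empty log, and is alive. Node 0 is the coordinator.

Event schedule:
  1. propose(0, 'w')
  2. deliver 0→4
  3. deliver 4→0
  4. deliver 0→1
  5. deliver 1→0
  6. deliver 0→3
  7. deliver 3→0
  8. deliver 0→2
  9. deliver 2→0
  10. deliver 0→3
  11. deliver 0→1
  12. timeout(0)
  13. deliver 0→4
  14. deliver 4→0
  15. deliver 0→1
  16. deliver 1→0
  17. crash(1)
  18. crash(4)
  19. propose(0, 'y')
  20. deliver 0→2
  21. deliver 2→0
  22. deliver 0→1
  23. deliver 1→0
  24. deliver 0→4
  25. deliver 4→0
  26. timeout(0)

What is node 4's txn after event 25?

1

1. propose(0,'w'):  <0:coor t1 ->
2. deliver 0→4:  <4:part t1 ->
3. deliver 4→0:  nop
4. deliver 0→1:  <1:part t1 ->
5. deliver 1→0:  nop
6. deliver 0→3:  <3:part t1 ->
7. deliver 3→0:  nop
8. deliver 0→2:  <2:part t1 ->
9. deliver 2→0:  <0:coor t1 w>
10. deliver 0→3:  <3:part t1 w>
11. deliver 0→1:  <1:part t1 w>
12. timeout(0):  <0:coor t2 w>
13. deliver 0→4:  <4:part t1 w>
14. deliver 4→0:  nop
15. deliver 0→1:  <1:part t2 w>
16. deliver 1→0:  nop
17. crash(1):  <1:✗part t2 w>
18. crash(4):  <4:✗part t1 w>
19. propose(0,'y'):  <0:coor t3 w>
20. deliver 0→2:  <2:part t1 w>
21. deliver 2→0:  nop
22. deliver 0→1:  nop
23. deliver 1→0:  nop
24. deliver 0→4:  nop
25. deliver 4→0:  nop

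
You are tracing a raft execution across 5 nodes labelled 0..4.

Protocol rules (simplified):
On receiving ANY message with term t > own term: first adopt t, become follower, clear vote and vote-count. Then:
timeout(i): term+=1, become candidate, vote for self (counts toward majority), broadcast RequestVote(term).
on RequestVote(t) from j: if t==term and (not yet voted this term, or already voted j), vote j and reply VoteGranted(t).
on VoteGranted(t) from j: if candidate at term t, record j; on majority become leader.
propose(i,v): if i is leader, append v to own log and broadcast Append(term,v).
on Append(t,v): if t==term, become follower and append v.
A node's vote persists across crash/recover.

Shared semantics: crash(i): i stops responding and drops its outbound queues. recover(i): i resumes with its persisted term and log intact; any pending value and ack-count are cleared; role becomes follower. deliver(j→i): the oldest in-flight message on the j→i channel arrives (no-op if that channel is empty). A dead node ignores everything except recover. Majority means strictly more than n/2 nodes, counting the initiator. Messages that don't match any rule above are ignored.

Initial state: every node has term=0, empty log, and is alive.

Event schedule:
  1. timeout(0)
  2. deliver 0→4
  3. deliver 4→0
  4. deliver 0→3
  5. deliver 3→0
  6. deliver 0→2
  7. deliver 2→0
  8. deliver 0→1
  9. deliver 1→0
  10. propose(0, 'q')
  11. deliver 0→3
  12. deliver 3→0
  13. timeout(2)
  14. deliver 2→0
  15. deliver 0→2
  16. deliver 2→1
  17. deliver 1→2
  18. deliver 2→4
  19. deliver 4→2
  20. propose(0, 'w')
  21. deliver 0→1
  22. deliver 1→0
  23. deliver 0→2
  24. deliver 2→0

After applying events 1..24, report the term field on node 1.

2

after 1 — timeout(0): n0:cand/t1/[-]
after 2 — deliver 0→4: n4:foll/t1/[-]
after 3 — deliver 4→0: ·
after 4 — deliver 0→3: n3:foll/t1/[-]
after 5 — deliver 3→0: n0:lead/t1/[-]
after 6 — deliver 0→2: n2:foll/t1/[-]
after 7 — deliver 2→0: ·
after 8 — deliver 0→1: n1:foll/t1/[-]
after 9 — deliver 1→0: ·
after 10 — propose(0,'q'): n0:lead/t1/[q]
after 11 — deliver 0→3: n3:foll/t1/[q]
after 12 — deliver 3→0: ·
after 13 — timeout(2): n2:cand/t2/[-]
after 14 — deliver 2→0: n0:foll/t2/[q]
after 15 — deliver 0→2: ·
after 16 — deliver 2→1: n1:foll/t2/[-]
after 17 — deliver 1→2: ·
after 18 — deliver 2→4: n4:foll/t2/[-]
after 19 — deliver 4→2: n2:lead/t2/[-]
after 20 — propose(0,'w'): ·
after 21 — deliver 0→1: ·
after 22 — deliver 1→0: ·
after 23 — deliver 0→2: ·
after 24 — deliver 2→0: ·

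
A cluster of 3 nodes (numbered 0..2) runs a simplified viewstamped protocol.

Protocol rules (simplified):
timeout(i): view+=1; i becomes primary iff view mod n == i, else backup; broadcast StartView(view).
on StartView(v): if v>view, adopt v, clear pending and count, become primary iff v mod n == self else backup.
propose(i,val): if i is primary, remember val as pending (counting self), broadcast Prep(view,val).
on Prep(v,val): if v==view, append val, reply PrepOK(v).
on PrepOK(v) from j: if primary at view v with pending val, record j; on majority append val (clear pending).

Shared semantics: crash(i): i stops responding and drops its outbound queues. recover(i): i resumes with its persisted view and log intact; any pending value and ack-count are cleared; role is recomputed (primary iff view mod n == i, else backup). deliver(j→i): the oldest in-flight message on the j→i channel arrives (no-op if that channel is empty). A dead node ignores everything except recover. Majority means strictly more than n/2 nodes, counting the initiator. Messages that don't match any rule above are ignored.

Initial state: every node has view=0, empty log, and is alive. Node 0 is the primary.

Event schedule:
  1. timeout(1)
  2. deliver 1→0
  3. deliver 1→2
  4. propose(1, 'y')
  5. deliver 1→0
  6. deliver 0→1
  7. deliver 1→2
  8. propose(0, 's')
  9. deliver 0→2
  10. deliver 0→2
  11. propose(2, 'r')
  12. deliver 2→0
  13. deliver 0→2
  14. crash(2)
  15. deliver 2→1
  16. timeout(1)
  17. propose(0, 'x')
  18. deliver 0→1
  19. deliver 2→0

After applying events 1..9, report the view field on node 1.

after 1 — timeout(1): n1:prim/v1/[-]
after 2 — deliver 1→0: n0:back/v1/[-]
after 3 — deliver 1→2: n2:back/v1/[-]
after 4 — propose(1,'y'): ·
after 5 — deliver 1→0: n0:back/v1/[y]
after 6 — deliver 0→1: n1:prim/v1/[y]
after 7 — deliver 1→2: n2:back/v1/[y]
after 8 — propose(0,'s'): ·
after 9 — deliver 0→2: ·

1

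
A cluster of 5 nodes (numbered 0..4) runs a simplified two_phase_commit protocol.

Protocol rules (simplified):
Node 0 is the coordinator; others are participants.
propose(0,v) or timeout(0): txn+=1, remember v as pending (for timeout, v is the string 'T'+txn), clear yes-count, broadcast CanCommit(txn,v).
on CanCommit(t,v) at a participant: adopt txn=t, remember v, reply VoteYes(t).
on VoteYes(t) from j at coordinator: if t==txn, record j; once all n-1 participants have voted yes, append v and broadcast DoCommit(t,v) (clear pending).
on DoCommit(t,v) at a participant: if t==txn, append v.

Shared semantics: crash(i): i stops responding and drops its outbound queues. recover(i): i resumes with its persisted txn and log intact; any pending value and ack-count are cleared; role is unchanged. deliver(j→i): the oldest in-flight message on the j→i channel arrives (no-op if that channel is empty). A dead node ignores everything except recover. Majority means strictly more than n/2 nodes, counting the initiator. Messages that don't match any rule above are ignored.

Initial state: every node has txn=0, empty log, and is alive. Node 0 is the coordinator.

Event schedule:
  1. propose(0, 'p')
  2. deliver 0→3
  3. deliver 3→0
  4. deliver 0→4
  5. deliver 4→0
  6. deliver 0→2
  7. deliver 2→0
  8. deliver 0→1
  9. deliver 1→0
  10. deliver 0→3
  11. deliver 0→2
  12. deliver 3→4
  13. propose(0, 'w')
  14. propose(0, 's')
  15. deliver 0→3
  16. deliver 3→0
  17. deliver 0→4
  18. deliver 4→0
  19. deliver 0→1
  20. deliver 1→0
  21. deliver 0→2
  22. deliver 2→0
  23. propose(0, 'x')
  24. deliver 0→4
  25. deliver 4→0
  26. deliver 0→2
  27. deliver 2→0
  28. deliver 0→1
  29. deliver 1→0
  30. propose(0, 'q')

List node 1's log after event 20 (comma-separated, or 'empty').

after 1 — propose(0,'p'): n0:coor/t1/[-]
after 2 — deliver 0→3: n3:part/t1/[-]
after 3 — deliver 3→0: ·
after 4 — deliver 0→4: n4:part/t1/[-]
after 5 — deliver 4→0: ·
after 6 — deliver 0→2: n2:part/t1/[-]
after 7 — deliver 2→0: ·
after 8 — deliver 0→1: n1:part/t1/[-]
after 9 — deliver 1→0: n0:coor/t1/[p]
after 10 — deliver 0→3: n3:part/t1/[p]
after 11 — deliver 0→2: n2:part/t1/[p]
after 12 — deliver 3→4: ·
after 13 — propose(0,'w'): n0:coor/t2/[p]
after 14 — propose(0,'s'): n0:coor/t3/[p]
after 15 — deliver 0→3: n3:part/t2/[p]
after 16 — deliver 3→0: ·
after 17 — deliver 0→4: n4:part/t1/[p]
after 18 — deliver 4→0: ·
after 19 — deliver 0→1: n1:part/t1/[p]
after 20 — deliver 1→0: ·

p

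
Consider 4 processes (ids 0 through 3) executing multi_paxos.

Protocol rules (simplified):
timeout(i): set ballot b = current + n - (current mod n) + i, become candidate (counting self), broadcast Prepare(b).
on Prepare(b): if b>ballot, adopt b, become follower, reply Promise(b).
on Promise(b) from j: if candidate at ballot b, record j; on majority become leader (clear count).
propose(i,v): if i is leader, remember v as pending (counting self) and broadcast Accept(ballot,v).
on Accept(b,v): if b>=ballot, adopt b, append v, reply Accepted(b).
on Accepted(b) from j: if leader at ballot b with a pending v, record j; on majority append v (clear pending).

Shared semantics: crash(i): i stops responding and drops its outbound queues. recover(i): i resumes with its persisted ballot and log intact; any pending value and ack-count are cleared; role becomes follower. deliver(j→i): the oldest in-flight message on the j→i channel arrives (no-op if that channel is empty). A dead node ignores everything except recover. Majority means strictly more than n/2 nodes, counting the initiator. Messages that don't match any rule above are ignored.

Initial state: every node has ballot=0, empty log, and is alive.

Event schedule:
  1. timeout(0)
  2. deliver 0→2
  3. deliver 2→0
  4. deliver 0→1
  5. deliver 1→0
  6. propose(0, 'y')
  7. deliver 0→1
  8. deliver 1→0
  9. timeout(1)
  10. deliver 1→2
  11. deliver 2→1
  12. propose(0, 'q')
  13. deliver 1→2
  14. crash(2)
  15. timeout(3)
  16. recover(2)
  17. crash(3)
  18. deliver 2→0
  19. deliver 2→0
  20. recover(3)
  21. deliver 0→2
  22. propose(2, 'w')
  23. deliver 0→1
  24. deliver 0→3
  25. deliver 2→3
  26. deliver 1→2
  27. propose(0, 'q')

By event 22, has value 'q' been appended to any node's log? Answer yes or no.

1. timeout(0):  <0:cand b4 ->
2. deliver 0→2:  <2:foll b4 ->
3. deliver 2→0:  nop
4. deliver 0→1:  <1:foll b4 ->
5. deliver 1→0:  <0:lead b4 ->
6. propose(0,'y'):  nop
7. deliver 0→1:  <1:foll b4 y>
8. deliver 1→0:  nop
9. timeout(1):  <1:cand b9 y>
10. deliver 1→2:  <2:foll b9 ->
11. deliver 2→1:  nop
12. propose(0,'q'):  nop
13. deliver 1→2:  nop
14. crash(2):  <2:✗foll b9 ->
15. timeout(3):  <3:cand b7 ->
16. recover(2):  <2:foll b9 ->
17. crash(3):  <3:✗cand b7 ->
18. deliver 2→0:  nop
19. deliver 2→0:  nop
20. recover(3):  <3:foll b7 ->
21. deliver 0→2:  nop
22. propose(2,'w'):  nop

no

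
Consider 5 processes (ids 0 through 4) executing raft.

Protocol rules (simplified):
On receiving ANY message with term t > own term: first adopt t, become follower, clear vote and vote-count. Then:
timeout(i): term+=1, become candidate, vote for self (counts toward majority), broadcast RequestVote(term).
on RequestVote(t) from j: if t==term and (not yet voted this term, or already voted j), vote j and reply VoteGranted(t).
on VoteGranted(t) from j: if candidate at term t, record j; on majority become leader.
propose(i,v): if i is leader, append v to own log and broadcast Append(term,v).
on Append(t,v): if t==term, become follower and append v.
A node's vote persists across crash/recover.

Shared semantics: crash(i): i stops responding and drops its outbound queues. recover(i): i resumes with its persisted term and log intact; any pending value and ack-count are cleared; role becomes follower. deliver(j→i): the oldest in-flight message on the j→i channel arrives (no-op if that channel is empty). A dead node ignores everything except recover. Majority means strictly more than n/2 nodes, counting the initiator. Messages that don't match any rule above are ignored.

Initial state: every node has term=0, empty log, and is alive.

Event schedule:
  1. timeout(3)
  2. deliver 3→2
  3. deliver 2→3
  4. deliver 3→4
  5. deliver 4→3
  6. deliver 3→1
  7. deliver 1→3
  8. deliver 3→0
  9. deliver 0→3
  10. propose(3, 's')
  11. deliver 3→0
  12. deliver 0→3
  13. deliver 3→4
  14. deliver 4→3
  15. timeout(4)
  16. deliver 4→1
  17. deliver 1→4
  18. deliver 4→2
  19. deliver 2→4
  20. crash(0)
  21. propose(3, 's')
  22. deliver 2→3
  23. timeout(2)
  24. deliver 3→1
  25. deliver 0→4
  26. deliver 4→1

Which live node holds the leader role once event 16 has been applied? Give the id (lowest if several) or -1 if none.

[1] timeout(3) → N3(cand t1 [-])
[2] deliver 3→2 → N2(foll t1 [-])
[3] deliver 2→3 → ∅
[4] deliver 3→4 → N4(foll t1 [-])
[5] deliver 4→3 → N3(lead t1 [-])
[6] deliver 3→1 → N1(foll t1 [-])
[7] deliver 1→3 → ∅
[8] deliver 3→0 → N0(foll t1 [-])
[9] deliver 0→3 → ∅
[10] propose(3,'s') → N3(lead t1 [s])
[11] deliver 3→0 → N0(foll t1 [s])
[12] deliver 0→3 → ∅
[13] deliver 3→4 → N4(foll t1 [s])
[14] deliver 4→3 → ∅
[15] timeout(4) → N4(cand t2 [s])
[16] deliver 4→1 → N1(foll t2 [-])

3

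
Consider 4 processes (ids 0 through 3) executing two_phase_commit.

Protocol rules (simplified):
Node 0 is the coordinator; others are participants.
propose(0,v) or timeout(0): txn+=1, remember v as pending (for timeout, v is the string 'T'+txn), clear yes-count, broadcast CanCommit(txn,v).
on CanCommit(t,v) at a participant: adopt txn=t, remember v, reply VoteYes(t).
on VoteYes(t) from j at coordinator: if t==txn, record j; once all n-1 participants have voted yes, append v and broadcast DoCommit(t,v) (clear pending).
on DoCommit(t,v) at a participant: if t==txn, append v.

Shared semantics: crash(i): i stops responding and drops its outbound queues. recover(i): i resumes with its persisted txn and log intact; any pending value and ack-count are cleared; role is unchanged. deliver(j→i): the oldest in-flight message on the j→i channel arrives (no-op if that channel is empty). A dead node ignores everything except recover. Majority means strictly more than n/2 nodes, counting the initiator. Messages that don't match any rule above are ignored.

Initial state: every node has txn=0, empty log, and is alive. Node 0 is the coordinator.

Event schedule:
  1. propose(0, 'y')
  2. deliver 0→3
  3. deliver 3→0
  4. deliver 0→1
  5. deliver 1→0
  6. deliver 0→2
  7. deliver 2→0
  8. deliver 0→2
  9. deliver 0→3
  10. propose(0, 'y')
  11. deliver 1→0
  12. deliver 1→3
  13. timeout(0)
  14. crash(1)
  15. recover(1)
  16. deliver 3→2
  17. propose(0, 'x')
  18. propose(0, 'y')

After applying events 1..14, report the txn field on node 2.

1

e1 propose(0,'y'): 0[coor,t=1,-]
e2 deliver 0→3: 3[part,t=1,-]
e3 deliver 3→0: ·
e4 deliver 0→1: 1[part,t=1,-]
e5 deliver 1→0: ·
e6 deliver 0→2: 2[part,t=1,-]
e7 deliver 2→0: 0[coor,t=1,y]
e8 deliver 0→2: 2[part,t=1,y]
e9 deliver 0→3: 3[part,t=1,y]
e10 propose(0,'y'): 0[coor,t=2,y]
e11 deliver 1→0: ·
e12 deliver 1→3: ·
e13 timeout(0): 0[coor,t=3,y]
e14 crash(1): 1[✗part,t=1,-]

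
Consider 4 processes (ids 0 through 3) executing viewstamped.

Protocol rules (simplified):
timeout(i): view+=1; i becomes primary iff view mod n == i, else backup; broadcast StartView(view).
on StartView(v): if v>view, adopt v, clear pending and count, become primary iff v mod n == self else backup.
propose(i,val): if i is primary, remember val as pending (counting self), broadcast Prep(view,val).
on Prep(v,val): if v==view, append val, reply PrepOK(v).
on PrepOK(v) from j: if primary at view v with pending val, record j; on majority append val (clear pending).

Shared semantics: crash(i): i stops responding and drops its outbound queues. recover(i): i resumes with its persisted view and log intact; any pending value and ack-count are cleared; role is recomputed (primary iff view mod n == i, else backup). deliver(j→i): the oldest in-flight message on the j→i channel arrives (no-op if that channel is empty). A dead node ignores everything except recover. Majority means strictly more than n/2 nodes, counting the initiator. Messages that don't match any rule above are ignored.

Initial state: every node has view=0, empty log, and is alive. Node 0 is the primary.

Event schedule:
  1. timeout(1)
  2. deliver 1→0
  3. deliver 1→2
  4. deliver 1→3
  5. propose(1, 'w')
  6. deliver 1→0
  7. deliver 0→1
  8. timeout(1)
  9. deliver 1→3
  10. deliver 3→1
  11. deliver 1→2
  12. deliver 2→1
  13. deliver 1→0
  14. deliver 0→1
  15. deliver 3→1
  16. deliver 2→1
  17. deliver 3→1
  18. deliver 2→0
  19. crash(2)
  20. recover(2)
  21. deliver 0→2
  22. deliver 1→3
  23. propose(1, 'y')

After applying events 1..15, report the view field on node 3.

1

step 1 timeout(1): 1={prim,v=1,log=-}
step 2 deliver 1→0: 0={back,v=1,log=-}
step 3 deliver 1→2: 2={back,v=1,log=-}
step 4 deliver 1→3: 3={back,v=1,log=-}
step 5 propose(1,'w'): —
step 6 deliver 1→0: 0={back,v=1,log=w}
step 7 deliver 0→1: —
step 8 timeout(1): 1={back,v=2,log=-}
step 9 deliver 1→3: 3={back,v=1,log=w}
step 10 deliver 3→1: —
step 11 deliver 1→2: 2={back,v=1,log=w}
step 12 deliver 2→1: —
step 13 deliver 1→0: 0={back,v=2,log=w}
step 14 deliver 0→1: —
step 15 deliver 3→1: —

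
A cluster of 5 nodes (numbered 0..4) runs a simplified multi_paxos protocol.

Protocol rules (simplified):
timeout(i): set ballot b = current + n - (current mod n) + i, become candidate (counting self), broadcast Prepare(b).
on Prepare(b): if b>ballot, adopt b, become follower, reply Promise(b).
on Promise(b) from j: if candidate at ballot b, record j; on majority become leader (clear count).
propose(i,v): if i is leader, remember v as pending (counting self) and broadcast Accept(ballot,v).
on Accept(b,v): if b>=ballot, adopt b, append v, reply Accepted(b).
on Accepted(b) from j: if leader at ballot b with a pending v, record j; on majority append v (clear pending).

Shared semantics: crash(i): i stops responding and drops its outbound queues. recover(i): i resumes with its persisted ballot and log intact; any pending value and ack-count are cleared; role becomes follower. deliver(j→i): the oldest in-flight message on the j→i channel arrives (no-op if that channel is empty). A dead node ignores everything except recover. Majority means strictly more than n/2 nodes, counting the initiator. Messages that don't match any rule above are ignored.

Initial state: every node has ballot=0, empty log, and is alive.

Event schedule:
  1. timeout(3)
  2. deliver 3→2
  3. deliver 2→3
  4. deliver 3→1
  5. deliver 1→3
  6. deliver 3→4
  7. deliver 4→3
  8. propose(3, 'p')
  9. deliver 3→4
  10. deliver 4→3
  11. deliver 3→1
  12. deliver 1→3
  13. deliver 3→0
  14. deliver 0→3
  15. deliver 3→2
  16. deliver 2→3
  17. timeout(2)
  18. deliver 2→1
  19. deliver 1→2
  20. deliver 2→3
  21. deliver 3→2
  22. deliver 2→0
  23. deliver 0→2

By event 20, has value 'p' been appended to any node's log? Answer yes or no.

step 1 timeout(3): 3={cand,b=8,log=-}
step 2 deliver 3→2: 2={foll,b=8,log=-}
step 3 deliver 2→3: —
step 4 deliver 3→1: 1={foll,b=8,log=-}
step 5 deliver 1→3: 3={lead,b=8,log=-}
step 6 deliver 3→4: 4={foll,b=8,log=-}
step 7 deliver 4→3: —
step 8 propose(3,'p'): —
step 9 deliver 3→4: 4={foll,b=8,log=p}
step 10 deliver 4→3: —
step 11 deliver 3→1: 1={foll,b=8,log=p}
step 12 deliver 1→3: 3={lead,b=8,log=p}
step 13 deliver 3→0: 0={foll,b=8,log=-}
step 14 deliver 0→3: —
step 15 deliver 3→2: 2={foll,b=8,log=p}
step 16 deliver 2→3: —
step 17 timeout(2): 2={cand,b=12,log=p}
step 18 deliver 2→1: 1={foll,b=12,log=p}
step 19 deliver 1→2: —
step 20 deliver 2→3: 3={foll,b=12,log=p}

yes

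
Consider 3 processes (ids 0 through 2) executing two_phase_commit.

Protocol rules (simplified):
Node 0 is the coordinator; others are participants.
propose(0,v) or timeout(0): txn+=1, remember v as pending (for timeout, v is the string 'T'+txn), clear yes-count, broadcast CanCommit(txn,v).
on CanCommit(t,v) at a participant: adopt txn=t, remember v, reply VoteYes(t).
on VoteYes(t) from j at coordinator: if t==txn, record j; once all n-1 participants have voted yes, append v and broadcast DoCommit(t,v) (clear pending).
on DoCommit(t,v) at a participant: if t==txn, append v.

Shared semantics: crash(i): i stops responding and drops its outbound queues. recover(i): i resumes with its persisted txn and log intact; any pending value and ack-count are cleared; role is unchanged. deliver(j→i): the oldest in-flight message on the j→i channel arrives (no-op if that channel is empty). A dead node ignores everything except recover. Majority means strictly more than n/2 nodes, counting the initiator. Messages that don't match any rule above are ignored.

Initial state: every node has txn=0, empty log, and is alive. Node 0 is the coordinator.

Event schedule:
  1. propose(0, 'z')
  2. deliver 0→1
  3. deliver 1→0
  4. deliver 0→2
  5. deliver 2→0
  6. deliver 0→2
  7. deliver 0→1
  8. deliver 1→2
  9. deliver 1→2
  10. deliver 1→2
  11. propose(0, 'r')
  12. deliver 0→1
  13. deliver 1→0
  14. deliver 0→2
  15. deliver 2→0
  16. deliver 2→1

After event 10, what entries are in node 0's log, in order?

after 1 — propose(0,'z'): n0:coor/t1/[-]
after 2 — deliver 0→1: n1:part/t1/[-]
after 3 — deliver 1→0: ·
after 4 — deliver 0→2: n2:part/t1/[-]
after 5 — deliver 2→0: n0:coor/t1/[z]
after 6 — deliver 0→2: n2:part/t1/[z]
after 7 — deliver 0→1: n1:part/t1/[z]
after 8 — deliver 1→2: ·
after 9 — deliver 1→2: ·
after 10 — deliver 1→2: ·

z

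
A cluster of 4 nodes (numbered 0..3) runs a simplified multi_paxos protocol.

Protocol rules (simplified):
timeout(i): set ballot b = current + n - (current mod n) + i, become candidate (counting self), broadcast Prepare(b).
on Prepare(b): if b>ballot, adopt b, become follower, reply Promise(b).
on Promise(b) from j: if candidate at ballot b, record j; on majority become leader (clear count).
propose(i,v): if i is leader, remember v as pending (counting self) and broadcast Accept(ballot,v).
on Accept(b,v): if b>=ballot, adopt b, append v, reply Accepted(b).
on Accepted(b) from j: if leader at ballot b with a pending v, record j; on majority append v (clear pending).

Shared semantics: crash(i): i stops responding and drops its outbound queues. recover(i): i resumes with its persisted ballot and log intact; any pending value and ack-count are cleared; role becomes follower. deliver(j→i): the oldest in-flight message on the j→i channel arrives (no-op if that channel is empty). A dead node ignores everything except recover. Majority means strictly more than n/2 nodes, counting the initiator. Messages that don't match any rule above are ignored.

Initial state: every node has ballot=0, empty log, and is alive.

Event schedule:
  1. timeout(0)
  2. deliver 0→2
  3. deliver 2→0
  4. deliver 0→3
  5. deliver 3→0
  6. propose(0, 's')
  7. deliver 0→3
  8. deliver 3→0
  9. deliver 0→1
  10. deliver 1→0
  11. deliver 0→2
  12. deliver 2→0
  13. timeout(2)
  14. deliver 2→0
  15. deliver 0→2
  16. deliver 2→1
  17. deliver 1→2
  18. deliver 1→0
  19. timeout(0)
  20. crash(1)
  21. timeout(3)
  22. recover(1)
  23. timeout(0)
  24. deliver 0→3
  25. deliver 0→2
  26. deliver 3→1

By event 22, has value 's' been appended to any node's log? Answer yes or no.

e1 timeout(0): 0[cand,b=4,-]
e2 deliver 0→2: 2[foll,b=4,-]
e3 deliver 2→0: ·
e4 deliver 0→3: 3[foll,b=4,-]
e5 deliver 3→0: 0[lead,b=4,-]
e6 propose(0,'s'): ·
e7 deliver 0→3: 3[foll,b=4,s]
e8 deliver 3→0: ·
e9 deliver 0→1: 1[foll,b=4,-]
e10 deliver 1→0: ·
e11 deliver 0→2: 2[foll,b=4,s]
e12 deliver 2→0: 0[lead,b=4,s]
e13 timeout(2): 2[cand,b=10,s]
e14 deliver 2→0: 0[foll,b=10,s]
e15 deliver 0→2: ·
e16 deliver 2→1: 1[foll,b=10,-]
e17 deliver 1→2: 2[lead,b=10,s]
e18 deliver 1→0: ·
e19 timeout(0): 0[cand,b=12,s]
e20 crash(1): 1[✗foll,b=10,-]
e21 timeout(3): 3[cand,b=11,s]
e22 recover(1): 1[foll,b=10,-]

yes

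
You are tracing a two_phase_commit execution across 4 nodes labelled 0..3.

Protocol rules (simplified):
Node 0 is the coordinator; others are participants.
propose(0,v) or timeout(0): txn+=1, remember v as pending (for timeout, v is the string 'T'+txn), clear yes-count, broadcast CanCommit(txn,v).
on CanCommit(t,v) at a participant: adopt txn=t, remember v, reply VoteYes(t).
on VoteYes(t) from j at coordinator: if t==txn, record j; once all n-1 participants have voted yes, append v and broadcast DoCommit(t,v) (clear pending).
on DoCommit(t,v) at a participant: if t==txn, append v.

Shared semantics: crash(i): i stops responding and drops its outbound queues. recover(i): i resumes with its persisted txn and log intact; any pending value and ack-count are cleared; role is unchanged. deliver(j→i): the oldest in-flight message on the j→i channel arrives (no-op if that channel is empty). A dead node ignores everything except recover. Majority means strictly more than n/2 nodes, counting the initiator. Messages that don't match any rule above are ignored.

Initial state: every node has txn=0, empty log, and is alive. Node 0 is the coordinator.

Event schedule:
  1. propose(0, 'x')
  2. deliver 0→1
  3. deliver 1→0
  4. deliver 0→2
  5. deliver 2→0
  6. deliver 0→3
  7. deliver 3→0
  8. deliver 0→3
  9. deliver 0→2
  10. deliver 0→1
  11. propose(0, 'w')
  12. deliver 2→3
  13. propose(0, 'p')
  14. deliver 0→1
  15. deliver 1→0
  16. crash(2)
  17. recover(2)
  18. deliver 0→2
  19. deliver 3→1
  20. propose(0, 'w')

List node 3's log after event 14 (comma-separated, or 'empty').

x

1. propose(0,'x'):  <0:coor t1 ->
2. deliver 0→1:  <1:part t1 ->
3. deliver 1→0:  nop
4. deliver 0→2:  <2:part t1 ->
5. deliver 2→0:  nop
6. deliver 0→3:  <3:part t1 ->
7. deliver 3→0:  <0:coor t1 x>
8. deliver 0→3:  <3:part t1 x>
9. deliver 0→2:  <2:part t1 x>
10. deliver 0→1:  <1:part t1 x>
11. propose(0,'w'):  <0:coor t2 x>
12. deliver 2→3:  nop
13. propose(0,'p'):  <0:coor t3 x>
14. deliver 0→1:  <1:part t2 x>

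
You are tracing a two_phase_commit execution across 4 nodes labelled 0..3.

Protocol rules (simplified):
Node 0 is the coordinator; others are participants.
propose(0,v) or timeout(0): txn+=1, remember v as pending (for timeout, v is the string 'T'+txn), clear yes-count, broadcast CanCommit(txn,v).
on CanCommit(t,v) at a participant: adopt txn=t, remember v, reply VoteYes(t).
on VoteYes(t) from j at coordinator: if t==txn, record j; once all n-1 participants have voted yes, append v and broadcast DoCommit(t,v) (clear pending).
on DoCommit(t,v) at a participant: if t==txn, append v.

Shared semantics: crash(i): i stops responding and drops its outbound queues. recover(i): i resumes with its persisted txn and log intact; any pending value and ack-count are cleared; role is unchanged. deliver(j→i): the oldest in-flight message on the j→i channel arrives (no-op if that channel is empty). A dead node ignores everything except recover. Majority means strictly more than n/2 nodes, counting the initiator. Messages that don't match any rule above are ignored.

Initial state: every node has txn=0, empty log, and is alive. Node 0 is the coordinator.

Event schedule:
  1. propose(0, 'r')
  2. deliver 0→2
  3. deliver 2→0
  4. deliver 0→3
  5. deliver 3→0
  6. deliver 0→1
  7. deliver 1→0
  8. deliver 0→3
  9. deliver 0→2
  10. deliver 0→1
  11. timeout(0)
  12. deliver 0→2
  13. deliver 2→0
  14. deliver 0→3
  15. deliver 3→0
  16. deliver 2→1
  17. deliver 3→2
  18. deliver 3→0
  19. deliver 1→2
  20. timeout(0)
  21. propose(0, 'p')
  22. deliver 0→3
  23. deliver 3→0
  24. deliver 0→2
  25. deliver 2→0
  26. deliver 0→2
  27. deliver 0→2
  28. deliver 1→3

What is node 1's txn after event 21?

1

1. propose(0,'r'):  <0:coor t1 ->
2. deliver 0→2:  <2:part t1 ->
3. deliver 2→0:  nop
4. deliver 0→3:  <3:part t1 ->
5. deliver 3→0:  nop
6. deliver 0→1:  <1:part t1 ->
7. deliver 1→0:  <0:coor t1 r>
8. deliver 0→3:  <3:part t1 r>
9. deliver 0→2:  <2:part t1 r>
10. deliver 0→1:  <1:part t1 r>
11. timeout(0):  <0:coor t2 r>
12. deliver 0→2:  <2:part t2 r>
13. deliver 2→0:  nop
14. deliver 0→3:  <3:part t2 r>
15. deliver 3→0:  nop
16. deliver 2→1:  nop
17. deliver 3→2:  nop
18. deliver 3→0:  nop
19. deliver 1→2:  nop
20. timeout(0):  <0:coor t3 r>
21. propose(0,'p'):  <0:coor t4 r>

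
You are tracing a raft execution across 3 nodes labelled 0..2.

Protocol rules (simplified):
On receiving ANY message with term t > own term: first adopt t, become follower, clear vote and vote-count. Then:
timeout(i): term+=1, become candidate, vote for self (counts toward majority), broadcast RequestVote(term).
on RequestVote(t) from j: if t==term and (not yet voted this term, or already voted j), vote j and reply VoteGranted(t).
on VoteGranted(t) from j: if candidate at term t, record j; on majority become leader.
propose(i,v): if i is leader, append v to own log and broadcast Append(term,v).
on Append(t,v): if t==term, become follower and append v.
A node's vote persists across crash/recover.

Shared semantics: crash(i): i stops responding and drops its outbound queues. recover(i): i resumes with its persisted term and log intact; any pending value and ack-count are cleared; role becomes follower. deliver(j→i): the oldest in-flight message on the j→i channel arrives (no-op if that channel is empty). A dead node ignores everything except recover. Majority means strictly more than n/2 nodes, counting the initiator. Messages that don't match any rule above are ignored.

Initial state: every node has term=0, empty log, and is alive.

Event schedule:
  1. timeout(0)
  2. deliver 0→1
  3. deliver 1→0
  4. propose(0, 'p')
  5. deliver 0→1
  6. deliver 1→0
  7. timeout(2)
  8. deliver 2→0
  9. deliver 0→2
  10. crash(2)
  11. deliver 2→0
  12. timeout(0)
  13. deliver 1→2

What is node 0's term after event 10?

[1] timeout(0) → N0(cand t1 [-])
[2] deliver 0→1 → N1(foll t1 [-])
[3] deliver 1→0 → N0(lead t1 [-])
[4] propose(0,'p') → N0(lead t1 [p])
[5] deliver 0→1 → N1(foll t1 [p])
[6] deliver 1→0 → ∅
[7] timeout(2) → N2(cand t1 [-])
[8] deliver 2→0 → ∅
[9] deliver 0→2 → ∅
[10] crash(2) → N2(✗cand t1 [-])

1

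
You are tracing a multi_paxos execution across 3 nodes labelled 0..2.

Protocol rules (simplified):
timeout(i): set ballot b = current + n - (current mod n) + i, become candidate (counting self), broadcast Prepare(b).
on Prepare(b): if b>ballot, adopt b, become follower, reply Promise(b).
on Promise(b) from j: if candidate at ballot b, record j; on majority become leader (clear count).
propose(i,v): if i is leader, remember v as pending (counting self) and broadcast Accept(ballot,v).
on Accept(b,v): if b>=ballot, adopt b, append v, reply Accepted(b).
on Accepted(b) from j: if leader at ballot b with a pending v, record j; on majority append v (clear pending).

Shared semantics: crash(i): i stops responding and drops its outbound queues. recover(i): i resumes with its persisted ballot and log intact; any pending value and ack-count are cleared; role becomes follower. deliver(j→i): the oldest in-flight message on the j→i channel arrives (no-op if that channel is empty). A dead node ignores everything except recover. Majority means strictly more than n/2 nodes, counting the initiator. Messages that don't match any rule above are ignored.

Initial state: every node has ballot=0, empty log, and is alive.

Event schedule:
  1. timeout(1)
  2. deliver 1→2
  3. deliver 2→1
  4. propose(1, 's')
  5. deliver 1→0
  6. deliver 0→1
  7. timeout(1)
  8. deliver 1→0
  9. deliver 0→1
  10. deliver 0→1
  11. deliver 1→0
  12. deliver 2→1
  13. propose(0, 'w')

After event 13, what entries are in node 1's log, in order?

empty

after 1 — timeout(1): n1:cand/b4/[-]
after 2 — deliver 1→2: n2:foll/b4/[-]
after 3 — deliver 2→1: n1:lead/b4/[-]
after 4 — propose(1,'s'): ·
after 5 — deliver 1→0: n0:foll/b4/[-]
after 6 — deliver 0→1: ·
after 7 — timeout(1): n1:cand/b7/[-]
after 8 — deliver 1→0: n0:foll/b4/[s]
after 9 — deliver 0→1: ·
after 10 — deliver 0→1: ·
after 11 — deliver 1→0: n0:foll/b7/[s]
after 12 — deliver 2→1: ·
after 13 — propose(0,'w'): ·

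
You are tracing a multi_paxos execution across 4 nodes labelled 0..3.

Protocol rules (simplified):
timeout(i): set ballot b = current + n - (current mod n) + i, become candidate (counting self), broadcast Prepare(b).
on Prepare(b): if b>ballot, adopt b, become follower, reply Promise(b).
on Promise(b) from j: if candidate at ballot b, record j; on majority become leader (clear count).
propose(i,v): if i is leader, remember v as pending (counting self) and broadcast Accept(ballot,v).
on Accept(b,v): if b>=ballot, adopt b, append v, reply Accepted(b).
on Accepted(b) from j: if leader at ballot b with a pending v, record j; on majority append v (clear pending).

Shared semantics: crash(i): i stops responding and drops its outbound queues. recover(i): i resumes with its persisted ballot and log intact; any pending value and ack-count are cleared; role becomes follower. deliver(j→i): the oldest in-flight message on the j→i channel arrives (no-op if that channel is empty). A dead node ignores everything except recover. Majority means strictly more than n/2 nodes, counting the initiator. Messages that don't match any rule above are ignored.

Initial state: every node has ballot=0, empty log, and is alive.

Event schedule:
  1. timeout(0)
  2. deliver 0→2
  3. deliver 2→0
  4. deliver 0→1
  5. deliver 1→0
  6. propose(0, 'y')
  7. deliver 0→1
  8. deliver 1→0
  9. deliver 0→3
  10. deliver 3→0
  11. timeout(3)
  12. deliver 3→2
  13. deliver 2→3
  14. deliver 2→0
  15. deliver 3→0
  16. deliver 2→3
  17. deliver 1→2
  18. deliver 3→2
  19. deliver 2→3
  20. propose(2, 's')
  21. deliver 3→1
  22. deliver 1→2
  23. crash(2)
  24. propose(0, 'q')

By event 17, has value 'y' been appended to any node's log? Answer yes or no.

after 1 — timeout(0): n0:cand/b4/[-]
after 2 — deliver 0→2: n2:foll/b4/[-]
after 3 — deliver 2→0: ·
after 4 — deliver 0→1: n1:foll/b4/[-]
after 5 — deliver 1→0: n0:lead/b4/[-]
after 6 — propose(0,'y'): ·
after 7 — deliver 0→1: n1:foll/b4/[y]
after 8 — deliver 1→0: ·
after 9 — deliver 0→3: n3:foll/b4/[-]
after 10 — deliver 3→0: ·
after 11 — timeout(3): n3:cand/b11/[-]
after 12 — deliver 3→2: n2:foll/b11/[-]
after 13 — deliver 2→3: ·
after 14 — deliver 2→0: ·
after 15 — deliver 3→0: n0:foll/b11/[-]
after 16 — deliver 2→3: ·
after 17 — deliver 1→2: ·

yes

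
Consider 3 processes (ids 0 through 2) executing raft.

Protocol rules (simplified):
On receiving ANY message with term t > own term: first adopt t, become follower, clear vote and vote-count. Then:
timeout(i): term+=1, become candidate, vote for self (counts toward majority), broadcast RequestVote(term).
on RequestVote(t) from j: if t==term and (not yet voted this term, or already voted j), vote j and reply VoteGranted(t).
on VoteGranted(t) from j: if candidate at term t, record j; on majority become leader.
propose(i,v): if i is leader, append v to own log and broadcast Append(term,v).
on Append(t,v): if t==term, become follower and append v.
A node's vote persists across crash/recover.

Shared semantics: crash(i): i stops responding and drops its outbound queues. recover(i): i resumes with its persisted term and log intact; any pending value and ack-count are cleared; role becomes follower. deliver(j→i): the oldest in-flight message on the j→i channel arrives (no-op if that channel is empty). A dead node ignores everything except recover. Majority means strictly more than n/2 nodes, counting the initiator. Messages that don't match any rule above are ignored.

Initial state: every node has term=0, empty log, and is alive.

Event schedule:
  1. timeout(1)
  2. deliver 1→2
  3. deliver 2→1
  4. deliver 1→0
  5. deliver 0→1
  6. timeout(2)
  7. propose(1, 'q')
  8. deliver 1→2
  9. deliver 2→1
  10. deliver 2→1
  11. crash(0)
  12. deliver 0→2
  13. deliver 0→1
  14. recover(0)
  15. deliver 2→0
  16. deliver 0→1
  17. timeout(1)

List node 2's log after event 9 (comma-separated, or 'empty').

empty

e1 timeout(1): 1[cand,t=1,-]
e2 deliver 1→2: 2[foll,t=1,-]
e3 deliver 2→1: 1[lead,t=1,-]
e4 deliver 1→0: 0[foll,t=1,-]
e5 deliver 0→1: ·
e6 timeout(2): 2[cand,t=2,-]
e7 propose(1,'q'): 1[lead,t=1,q]
e8 deliver 1→2: ·
e9 deliver 2→1: 1[foll,t=2,q]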